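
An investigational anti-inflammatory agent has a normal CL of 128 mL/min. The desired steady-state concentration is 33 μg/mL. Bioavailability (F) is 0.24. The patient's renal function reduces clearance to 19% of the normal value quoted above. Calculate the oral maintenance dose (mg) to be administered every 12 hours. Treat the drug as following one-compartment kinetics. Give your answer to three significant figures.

Convert clearance: 128 mL/min × 60 min/h ÷ 1000 mL/L = 7.680 L/h
Patient clearance = 0.19 × 7.680 = 1.459 L/h
D = CL × Css × τ / F = 1.459 × 33 × 12 / 0.24 = 2407 mg

2410 mg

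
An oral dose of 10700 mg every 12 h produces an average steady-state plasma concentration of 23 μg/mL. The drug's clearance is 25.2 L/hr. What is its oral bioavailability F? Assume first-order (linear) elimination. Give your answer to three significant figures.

F·D/τ = CL·Css at steady state → F = CL·Css·τ / D.
F = 25.2 × 23 × 12 / 10700 = 0.650

0.650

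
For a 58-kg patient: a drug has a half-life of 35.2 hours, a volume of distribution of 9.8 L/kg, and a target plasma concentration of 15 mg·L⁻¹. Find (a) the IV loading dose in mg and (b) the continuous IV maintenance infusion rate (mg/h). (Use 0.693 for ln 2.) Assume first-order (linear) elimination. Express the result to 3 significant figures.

(a) 8530 mg; (b) 168 mg/h

Vd(total) = 58 kg × 9.8 L/kg = 568.4 L
LD = Vd × C = 568.4 × 15 = 8526 mg
CL = 0.693 × Vd / t½ = 0.693 × 568.4 / 35.2 = 11.19 L/h
Infusion rate = CL × Css = 11.19 × 15 = 167.9 mg/h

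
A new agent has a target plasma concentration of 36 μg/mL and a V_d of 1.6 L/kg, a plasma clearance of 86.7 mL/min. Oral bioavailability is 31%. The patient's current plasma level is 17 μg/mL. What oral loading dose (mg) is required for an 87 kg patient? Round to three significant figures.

Total Vd = 1.6 × 87 = 139.2 L
The loading dose fills Vd to the target concentration; clearance is irrelevant here.
Concentration deficit ΔC = 36 − 17 = 19.00 mg/L
LD = Vd × ΔC / F = 139.2 × 19.00 / 0.31 = 8532 mg

8530 mg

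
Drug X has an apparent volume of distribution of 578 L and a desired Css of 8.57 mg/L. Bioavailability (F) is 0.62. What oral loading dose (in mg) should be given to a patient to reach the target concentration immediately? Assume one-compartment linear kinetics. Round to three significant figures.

7990 mg

The loading dose fills Vd to the target concentration.
LD = Vd × C / F = 578.0 × 8.570 / 0.62 = 7989 mg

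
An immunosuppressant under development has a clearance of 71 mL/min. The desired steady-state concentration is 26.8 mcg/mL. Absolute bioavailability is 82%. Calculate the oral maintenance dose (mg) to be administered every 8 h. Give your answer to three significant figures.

Convert clearance: 71 mL/min × 60 min/h ÷ 1000 mL/L = 4.260 L/h
At steady state, dose per interval replaces the amount cleared in that interval: F·D/τ = CL·Css.
D = CL × Css × τ / F = 4.260 × 26.8 × 8 / 0.82 = 1114 mg

1110 mg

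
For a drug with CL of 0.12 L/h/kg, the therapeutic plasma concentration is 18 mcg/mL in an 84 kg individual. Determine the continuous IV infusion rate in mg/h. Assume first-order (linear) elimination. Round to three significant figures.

CL = 0.12 L/h/kg × 84 kg = 10.08 L/h
R₀ = 10.08 × 18 = 181.4 mg/h

181 mg/h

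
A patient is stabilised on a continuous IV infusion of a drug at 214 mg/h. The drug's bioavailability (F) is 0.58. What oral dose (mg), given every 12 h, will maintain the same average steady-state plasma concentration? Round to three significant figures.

4430 mg

To maintain the same Css, the systemic dosing rate must be unchanged: F·D/τ = infusion rate.
D = rate × τ / F = 214 × 12 / 0.58 = 4428 mg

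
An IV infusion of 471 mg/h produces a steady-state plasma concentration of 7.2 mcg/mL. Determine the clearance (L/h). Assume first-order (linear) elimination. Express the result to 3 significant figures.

65.4 L/h

At steady state, infusion rate = CL × Css, so CL = rate / Css.
CL = 471 / 7.2 = 65.42 L/h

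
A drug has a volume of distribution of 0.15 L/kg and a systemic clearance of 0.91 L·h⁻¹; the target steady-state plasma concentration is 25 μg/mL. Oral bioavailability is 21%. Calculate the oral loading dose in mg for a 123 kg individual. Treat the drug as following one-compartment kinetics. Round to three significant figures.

2200 mg

Vd(total) = 123 kg × 0.15 L/kg = 18.45 L
LD is governed by Vd — clearance does not enter the loading-dose calculation.
LD = Vd × C / F = 18.45 × 25.00 / 0.21 = 2196 mg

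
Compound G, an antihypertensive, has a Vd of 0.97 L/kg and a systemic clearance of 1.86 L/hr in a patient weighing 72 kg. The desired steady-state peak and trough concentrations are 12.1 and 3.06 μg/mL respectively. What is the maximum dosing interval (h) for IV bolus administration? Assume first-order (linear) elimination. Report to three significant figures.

Vd = 0.97 L/kg × 72 kg = 69.84 L
k = CL / Vd = 1.860 / 69.84 = 0.02663 h⁻¹
Between IV bolus doses, concentration decays as C = C₀·e^(−kτ), so C_peak/C_trough = e^(kτ).
τ_max = ln(C_peak/C_trough) / k = ln(12.1/3.06) / 0.02663 = 1.375 / 0.02663 = 51.63 h

51.6 h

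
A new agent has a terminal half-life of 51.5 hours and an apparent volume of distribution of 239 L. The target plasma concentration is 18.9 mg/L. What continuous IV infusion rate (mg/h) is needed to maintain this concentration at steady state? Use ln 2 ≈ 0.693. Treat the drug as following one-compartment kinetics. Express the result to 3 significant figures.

k = 0.693/51.5 = 0.01346 h⁻¹, so CL = k·Vd = 0.01346 × 239.0 = 3.217 L/h
Infusion rate = CL × Css = 3.217 × 18.9 = 60.80 mg/h

60.8 mg/h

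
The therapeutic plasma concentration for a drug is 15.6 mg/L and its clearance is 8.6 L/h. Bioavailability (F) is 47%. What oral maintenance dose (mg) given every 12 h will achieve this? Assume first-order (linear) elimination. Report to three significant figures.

At steady state, dose per interval replaces the amount cleared in that interval: F·D/τ = CL·Css.
D = CL × Css × τ / F = 8.600 × 15.6 × 12 / 0.47 = 3425 mg

3430 mg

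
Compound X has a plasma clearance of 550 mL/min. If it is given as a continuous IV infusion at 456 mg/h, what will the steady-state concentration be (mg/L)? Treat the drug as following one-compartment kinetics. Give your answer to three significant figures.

CL = 550 mL/min = 550 × 0.06 = 33.00 L/h
Css = rate / CL = 456 / 33.00 = 13.82 mg/L

13.8 mg/L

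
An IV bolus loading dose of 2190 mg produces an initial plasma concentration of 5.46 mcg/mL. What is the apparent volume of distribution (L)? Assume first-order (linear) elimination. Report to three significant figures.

Immediately after an IV bolus, C₀ = Dose / Vd, so Vd = Dose / C₀.
Vd = 2190 / 5.46 = 401.1 L

401 L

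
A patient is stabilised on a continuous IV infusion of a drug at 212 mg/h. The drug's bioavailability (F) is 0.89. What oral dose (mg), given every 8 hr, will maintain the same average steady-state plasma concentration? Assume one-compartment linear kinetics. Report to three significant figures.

To maintain the same Css, the systemic dosing rate must be unchanged: F·D/τ = infusion rate.
D = rate × τ / F = 212 × 8 / 0.89 = 1906 mg

1910 mg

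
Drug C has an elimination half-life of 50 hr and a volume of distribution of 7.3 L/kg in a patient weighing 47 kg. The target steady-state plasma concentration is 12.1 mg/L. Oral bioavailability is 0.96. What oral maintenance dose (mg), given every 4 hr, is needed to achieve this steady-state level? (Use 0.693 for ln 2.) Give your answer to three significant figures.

Total Vd = 7.3 × 47 = 343.1 L
k = 0.693/50 = 0.01386 h⁻¹, so CL = k·Vd = 0.01386 × 343.1 = 4.755 L/h
D = CL × Css × τ / F = 4.755 × 12.1 × 4 / 0.96 = 239.7 mg

240 mg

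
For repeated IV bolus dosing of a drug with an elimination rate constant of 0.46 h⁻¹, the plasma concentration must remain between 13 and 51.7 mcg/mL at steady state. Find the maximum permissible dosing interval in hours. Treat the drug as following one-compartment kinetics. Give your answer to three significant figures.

Between IV bolus doses, concentration decays as C = C₀·e^(−kτ), so C_peak/C_trough = e^(kτ).
τ_max = ln(C_peak/C_trough) / k = ln(51.7/13) / 0.4600 = 1.381 / 0.4600 = 3.002 h

3.00 h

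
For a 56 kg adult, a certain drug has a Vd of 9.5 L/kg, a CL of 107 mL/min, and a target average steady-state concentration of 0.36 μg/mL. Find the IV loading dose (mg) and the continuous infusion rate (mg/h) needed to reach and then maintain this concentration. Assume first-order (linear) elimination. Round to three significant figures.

(a) 192 mg; (b) 2.31 mg/h

Vd = 9.5 L/kg × 56 kg = 532.0 L
Loading: fill Vd to C_target → 532.0 L × 0.36 mg/L = 191.5 mg
CL = 107 mL/min = 107 × 0.06 = 6.420 L/h
Maintenance: replace elimination → rate = CL × Css = 6.420 × 0.36 = 2.311 mg/h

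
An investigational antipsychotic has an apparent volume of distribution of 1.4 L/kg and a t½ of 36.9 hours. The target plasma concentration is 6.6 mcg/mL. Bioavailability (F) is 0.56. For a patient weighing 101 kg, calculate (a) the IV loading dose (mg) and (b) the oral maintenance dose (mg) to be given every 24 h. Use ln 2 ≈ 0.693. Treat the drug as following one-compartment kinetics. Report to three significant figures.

Total Vd = 1.4 × 101 = 141.4 L
LD = Vd × C = 141.4 × 6.6 = 933.2 mg
CL = 0.693 × Vd / t½ = 0.693 × 141.4 / 36.9 = 2.656 L/h
D = CL × Css × τ / F = 2.656 × 6.6 × 24 / 0.56 = 751.3 mg

(a) 933 mg; (b) 751 mg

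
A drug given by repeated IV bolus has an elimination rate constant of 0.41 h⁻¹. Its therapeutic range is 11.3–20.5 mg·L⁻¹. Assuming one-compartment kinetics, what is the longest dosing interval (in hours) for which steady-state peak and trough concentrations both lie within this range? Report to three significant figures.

1.45 h

Between IV bolus doses, concentration decays as C = C₀·e^(−kτ), so C_peak/C_trough = e^(kτ).
τ_max = ln(C_peak/C_trough) / k = ln(20.5/11.3) / 0.4100 = 0.5956 / 0.4100 = 1.453 h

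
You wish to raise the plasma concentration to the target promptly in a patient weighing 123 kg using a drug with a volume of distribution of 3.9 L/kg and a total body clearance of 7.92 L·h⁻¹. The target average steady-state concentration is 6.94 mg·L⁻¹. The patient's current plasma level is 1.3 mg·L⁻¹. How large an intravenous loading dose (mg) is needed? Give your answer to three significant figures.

Total Vd = 3.9 × 123 = 479.7 L
Concentration deficit ΔC = 6.94 − 1.3 = 5.640 mg/L
LD = Vd × ΔC = 479.7 × 5.640 = 2706 mg

2710 mg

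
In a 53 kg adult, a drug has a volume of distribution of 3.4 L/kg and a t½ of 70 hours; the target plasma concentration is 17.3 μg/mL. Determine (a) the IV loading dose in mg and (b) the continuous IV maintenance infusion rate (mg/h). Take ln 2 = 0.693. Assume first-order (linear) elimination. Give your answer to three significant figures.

Total Vd = 3.4 × 53 = 180.2 L
LD = Vd × C = 180.2 × 17.3 = 3117 mg
CL = 0.693 × Vd / t½ = 0.693 × 180.2 / 70 = 1.784 L/h
Infusion rate = CL × Css = 1.784 × 17.3 = 30.86 mg/h

(a) 3120 mg; (b) 30.9 mg/h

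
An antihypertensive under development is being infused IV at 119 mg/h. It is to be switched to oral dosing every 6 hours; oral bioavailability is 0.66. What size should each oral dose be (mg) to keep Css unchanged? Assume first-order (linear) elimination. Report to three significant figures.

1080 mg

To maintain the same Css, the systemic dosing rate must be unchanged: F·D/τ = infusion rate.
D = rate × τ / F = 119 × 6 / 0.66 = 1082 mg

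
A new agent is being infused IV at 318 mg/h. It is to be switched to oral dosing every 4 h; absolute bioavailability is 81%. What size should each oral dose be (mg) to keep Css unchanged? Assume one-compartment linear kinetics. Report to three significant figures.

To maintain the same Css, the systemic dosing rate must be unchanged: F·D/τ = infusion rate.
D = rate × τ / F = 318 × 4 / 0.81 = 1570 mg

1570 mg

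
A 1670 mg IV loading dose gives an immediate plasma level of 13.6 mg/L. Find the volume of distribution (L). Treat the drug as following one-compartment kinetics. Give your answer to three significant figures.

123 L

Immediately after an IV bolus, C₀ = Dose / Vd, so Vd = Dose / C₀.
Vd = 1670 / 13.6 = 122.8 L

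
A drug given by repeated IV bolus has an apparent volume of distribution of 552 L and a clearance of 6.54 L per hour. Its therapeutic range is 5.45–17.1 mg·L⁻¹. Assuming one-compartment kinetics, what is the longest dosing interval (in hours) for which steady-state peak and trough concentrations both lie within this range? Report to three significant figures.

96.5 h

k = CL / Vd = 6.540 / 552.0 = 0.01185 h⁻¹
Between IV bolus doses, concentration decays as C = C₀·e^(−kτ), so C_peak/C_trough = e^(kτ).
τ_max = ln(C_peak/C_trough) / k = ln(17.1/5.45) / 0.01185 = 1.143 / 0.01185 = 96.46 h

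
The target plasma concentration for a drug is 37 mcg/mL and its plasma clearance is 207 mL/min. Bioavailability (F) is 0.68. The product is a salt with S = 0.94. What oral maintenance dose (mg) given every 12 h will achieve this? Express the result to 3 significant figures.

8630 mg

CL = 207 mL/min × 60/1000 = 12.42 L/h
D = CL × Css × τ / F / S = 12.42 × 37 × 12 / 0.68 / 0.94 = 8627 mg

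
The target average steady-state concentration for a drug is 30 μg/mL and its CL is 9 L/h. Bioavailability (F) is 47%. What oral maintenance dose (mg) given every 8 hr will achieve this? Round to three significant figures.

4600 mg

At steady state, dose per interval replaces the amount cleared in that interval: F·D/τ = CL·Css.
D = CL × Css × τ / F = 9.000 × 30 × 8 / 0.47 = 4596 mg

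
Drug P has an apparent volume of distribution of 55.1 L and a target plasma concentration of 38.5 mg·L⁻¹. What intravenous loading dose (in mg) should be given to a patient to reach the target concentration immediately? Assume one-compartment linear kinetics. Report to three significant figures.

LD = Vd × C = 55.10 × 38.50 = 2121 mg

2120 mg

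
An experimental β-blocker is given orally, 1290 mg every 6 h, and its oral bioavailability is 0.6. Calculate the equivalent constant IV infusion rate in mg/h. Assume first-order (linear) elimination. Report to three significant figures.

Equivalent systemic input: infusion rate = F·D/τ.
Rate = 0.6 × 1290 / 6 = 129.0 mg/h

129 mg/h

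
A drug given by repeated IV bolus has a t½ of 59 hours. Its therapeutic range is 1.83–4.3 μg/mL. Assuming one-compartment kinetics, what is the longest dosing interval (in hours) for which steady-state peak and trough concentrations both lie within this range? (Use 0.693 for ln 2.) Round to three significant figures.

72.7 h

k = 0.693 / t½ = 0.693 / 59 = 0.01175 h⁻¹
Between IV bolus doses, concentration decays as C = C₀·e^(−kτ), so C_peak/C_trough = e^(kτ).
τ_max = ln(C_peak/C_trough) / k = ln(4.3/1.83) / 0.01175 = 0.8543 / 0.01175 = 72.71 h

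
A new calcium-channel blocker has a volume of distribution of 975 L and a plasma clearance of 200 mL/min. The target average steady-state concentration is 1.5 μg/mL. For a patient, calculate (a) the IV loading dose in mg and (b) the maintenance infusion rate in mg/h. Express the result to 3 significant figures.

(a) 1460 mg; (b) 18.0 mg/h

Loading dose = Vd × C = 975.0 × 1.5 = 1463 mg
CL = 200 mL/min = 200 × 0.06 = 12.00 L/h
Maintenance infusion rate = CL × Css = 12.00 × 1.5 = 18.00 mg/h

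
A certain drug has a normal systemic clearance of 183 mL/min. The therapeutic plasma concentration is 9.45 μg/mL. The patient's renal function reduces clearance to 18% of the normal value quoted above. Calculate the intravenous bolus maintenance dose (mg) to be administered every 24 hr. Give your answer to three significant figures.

448 mg

CL = 183 mL/min = 183 × 0.06 = 10.98 L/h
Patient clearance = 0.18 × 10.98 = 1.976 L/h
D = CL × Css × τ = 1.976 × 9.45 × 24 = 448.2 mg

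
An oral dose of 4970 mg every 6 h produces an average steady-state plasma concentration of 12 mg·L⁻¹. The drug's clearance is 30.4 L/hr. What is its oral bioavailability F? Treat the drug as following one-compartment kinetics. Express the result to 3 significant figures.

0.440

F·D/τ = CL·Css at steady state → F = CL·Css·τ / D.
F = 30.4 × 12 × 6 / 4970 = 0.440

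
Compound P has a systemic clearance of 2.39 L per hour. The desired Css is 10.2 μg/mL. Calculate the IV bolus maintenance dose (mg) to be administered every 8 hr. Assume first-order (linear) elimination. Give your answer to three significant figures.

D = CL × Css × τ = 2.390 × 10.2 × 8 = 195.0 mg

195 mg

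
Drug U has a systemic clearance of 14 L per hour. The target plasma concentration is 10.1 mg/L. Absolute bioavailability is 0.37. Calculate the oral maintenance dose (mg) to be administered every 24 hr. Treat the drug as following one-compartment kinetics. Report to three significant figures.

9170 mg

D = CL × Css × τ / F = 14.00 × 10.1 × 24 / 0.37 = 9172 mg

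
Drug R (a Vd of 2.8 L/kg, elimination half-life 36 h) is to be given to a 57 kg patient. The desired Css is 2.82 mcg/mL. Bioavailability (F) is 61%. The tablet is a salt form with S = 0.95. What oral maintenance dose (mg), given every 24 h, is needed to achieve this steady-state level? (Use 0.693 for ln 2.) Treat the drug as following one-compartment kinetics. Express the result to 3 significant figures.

359 mg

Vd(total) = 57 kg × 2.8 L/kg = 159.6 L
CL = ln 2 · Vd / t½ = 0.693 × 159.6 / 36 = 3.072 L/h
D = CL × Css × τ / F / S = 3.072 × 2.82 × 24 / 0.61 / 0.95 = 358.8 mg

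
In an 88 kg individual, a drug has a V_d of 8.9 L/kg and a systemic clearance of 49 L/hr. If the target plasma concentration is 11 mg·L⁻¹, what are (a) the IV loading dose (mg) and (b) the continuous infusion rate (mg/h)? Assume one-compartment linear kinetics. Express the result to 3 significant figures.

Vd = 8.9 L/kg × 88 kg = 783.2 L
Loading dose = Vd × C = 783.2 × 11 = 8615 mg
Infusion rate = 49.00 L/h × 11 mg/L = 539.0 mg/h

(a) 8620 mg; (b) 539 mg/h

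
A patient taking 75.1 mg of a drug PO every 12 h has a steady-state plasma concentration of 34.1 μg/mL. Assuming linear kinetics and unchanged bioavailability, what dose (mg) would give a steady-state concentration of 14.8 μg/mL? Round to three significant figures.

With linear kinetics, Css is proportional to dose rate (D/τ) at fixed clearance.
D₂ = D₁ × (Css,target / Css,current) = 75.1 × 14.8/34.1 = 32.59 mg

32.6 mg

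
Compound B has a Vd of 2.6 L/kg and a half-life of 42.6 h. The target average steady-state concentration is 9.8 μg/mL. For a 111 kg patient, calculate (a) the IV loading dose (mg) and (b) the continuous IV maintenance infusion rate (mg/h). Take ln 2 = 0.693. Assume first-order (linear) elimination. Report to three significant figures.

Vd = 2.6 L/kg × 111 kg = 288.6 L
LD = Vd × C = 288.6 × 9.8 = 2828 mg
CL = 0.693 × Vd / t½ = 0.693 × 288.6 / 42.6 = 4.695 L/h
Infusion rate = CL × Css = 4.695 × 9.8 = 46.01 mg/h

(a) 2830 mg; (b) 46.0 mg/h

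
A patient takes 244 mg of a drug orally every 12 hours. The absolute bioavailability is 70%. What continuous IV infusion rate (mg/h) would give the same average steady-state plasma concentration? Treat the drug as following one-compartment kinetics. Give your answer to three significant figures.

14.2 mg/h

Equivalent systemic input: infusion rate = F·D/τ.
Rate = 0.7 × 244 / 12 = 14.23 mg/h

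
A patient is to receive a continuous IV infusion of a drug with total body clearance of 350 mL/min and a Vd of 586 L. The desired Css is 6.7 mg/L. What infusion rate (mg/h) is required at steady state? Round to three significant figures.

CL = 350 mL/min × 60/1000 = 21.00 L/h
R₀ = 21.00 × 6.7 = 140.7 mg/h

141 mg/h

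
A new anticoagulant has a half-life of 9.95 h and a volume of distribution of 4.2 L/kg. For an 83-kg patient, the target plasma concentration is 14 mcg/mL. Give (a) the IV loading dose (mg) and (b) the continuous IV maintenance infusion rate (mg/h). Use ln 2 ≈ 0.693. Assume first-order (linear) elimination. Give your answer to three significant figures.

(a) 4880 mg; (b) 340 mg/h

Vd = 4.2 L/kg × 83 kg = 348.6 L
LD = Vd × C = 348.6 × 14 = 4880 mg
CL = 0.693 × Vd / t½ = 0.693 × 348.6 / 9.95 = 24.28 L/h
Infusion rate = CL × Css = 24.28 × 14 = 339.9 mg/h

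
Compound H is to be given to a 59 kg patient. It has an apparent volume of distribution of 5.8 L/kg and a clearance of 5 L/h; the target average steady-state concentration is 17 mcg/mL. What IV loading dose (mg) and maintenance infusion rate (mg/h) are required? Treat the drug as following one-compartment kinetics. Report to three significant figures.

(a) 5820 mg; (b) 85.0 mg/h

Vd(total) = 59 kg × 5.8 L/kg = 342.2 L
Loading dose = Vd × C = 342.2 × 17 = 5817 mg
Maintenance infusion rate = CL × Css = 5.000 × 17 = 85.00 mg/h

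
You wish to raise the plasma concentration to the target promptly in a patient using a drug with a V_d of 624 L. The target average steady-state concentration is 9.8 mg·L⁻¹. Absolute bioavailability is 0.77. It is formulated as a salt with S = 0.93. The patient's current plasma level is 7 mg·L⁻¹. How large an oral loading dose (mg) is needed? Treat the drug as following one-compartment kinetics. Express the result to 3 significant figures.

Concentration deficit ΔC = 9.8 − 7 = 2.800 mg/L
LD = Vd × ΔC / F / S = 624.0 × 2.800 / 0.77 / 0.93 = 2440 mg

2440 mg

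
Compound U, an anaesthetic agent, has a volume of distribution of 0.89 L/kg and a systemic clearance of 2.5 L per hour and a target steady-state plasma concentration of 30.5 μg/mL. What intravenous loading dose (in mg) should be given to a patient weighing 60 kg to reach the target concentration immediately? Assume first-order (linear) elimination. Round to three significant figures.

Vd(total) = 60 kg × 0.89 L/kg = 53.40 L
LD is governed by Vd — clearance does not enter the loading-dose calculation.
LD = Vd × C = 53.40 × 30.50 = 1629 mg

1630 mg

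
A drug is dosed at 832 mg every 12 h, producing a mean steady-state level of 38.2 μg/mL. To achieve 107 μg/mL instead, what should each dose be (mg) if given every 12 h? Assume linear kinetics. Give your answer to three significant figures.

With linear kinetics, Css is proportional to dose rate (D/τ) at fixed clearance.
D₂ = D₁ × (Css,target / Css,current) = 832 × 107/38.2 = 2330 mg

2330 mg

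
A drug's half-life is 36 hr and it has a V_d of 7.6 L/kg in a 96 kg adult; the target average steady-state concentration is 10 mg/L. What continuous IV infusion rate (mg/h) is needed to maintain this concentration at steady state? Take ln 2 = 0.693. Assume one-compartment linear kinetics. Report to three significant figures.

140 mg/h

Total Vd = 7.6 × 96 = 729.6 L
CL = ln 2 · Vd / t½ = 0.693 × 729.6 / 36 = 14.04 L/h
Infusion rate = CL × Css = 14.04 × 10 = 140.4 mg/h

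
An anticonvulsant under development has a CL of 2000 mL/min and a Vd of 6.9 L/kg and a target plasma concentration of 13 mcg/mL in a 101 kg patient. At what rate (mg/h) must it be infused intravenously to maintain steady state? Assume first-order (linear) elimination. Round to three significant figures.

1560 mg/h

CL = 2000 mL/min = 2000 × 0.06 = 120.0 L/h
R₀ = 120.0 × 13 = 1560 mg/h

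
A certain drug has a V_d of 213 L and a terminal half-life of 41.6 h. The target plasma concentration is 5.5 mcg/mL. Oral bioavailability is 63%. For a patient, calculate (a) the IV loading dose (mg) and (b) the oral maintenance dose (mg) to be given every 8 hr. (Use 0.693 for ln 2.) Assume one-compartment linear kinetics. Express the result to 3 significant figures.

LD = Vd × C = 213.0 × 5.5 = 1172 mg
CL = 0.693 × Vd / t½ = 0.693 × 213.0 / 41.6 = 3.548 L/h
D = CL × Css × τ / F = 3.548 × 5.5 × 8 / 0.63 = 247.8 mg

(a) 1170 mg; (b) 248 mg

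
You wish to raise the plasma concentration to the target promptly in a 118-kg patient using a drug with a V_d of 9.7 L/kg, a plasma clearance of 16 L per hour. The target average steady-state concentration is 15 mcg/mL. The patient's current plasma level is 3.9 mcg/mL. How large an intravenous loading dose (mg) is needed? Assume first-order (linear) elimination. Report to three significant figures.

Vd(total) = 118 kg × 9.7 L/kg = 1145 L
Concentration deficit ΔC = 15 − 3.9 = 11.10 mg/L
LD = Vd × ΔC = 1145 × 11.10 = 12710 mg

12700 mg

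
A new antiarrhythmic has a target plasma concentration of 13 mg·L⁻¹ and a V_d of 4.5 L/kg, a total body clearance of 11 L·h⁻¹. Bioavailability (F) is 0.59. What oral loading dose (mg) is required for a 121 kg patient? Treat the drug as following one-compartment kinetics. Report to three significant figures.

Total Vd = 4.5 × 121 = 544.5 L
LD = Vd × C / F = 544.5 × 13.00 / 0.59 = 12000 mg

12000 mg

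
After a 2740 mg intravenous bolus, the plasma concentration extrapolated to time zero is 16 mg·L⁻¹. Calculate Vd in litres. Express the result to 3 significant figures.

Immediately after an IV bolus, C₀ = Dose / Vd, so Vd = Dose / C₀.
Vd = 2740 / 16 = 171.3 L

171 L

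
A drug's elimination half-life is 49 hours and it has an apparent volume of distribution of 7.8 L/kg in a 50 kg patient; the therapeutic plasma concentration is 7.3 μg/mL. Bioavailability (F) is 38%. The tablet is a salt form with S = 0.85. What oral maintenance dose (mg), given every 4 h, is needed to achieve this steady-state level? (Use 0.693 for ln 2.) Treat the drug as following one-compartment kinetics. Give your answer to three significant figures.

499 mg

Vd(total) = 50 kg × 7.8 L/kg = 390.0 L
k = 0.693/49 = 0.01414 h⁻¹, so CL = k·Vd = 0.01414 × 390.0 = 5.515 L/h
D = CL × Css × τ / F / S = 5.515 × 7.3 × 4 / 0.38 / 0.85 = 498.6 mg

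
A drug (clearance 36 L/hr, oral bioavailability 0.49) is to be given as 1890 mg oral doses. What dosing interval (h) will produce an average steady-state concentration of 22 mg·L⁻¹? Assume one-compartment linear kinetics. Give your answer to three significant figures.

F·D/τ = CL·Css → τ = F·D / (CL·Css).
τ = 0.49 × 1890 / (36 × 22) = 1.169 h

1.17 h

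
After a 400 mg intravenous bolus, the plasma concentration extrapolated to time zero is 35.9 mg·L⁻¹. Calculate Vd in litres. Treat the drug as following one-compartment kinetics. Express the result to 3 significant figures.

11.1 L

Immediately after an IV bolus, C₀ = Dose / Vd, so Vd = Dose / C₀.
Vd = 400 / 35.9 = 11.14 L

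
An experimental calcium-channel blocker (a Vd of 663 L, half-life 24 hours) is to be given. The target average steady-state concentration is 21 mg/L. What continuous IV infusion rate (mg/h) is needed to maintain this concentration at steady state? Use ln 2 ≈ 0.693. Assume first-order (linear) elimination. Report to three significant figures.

402 mg/h

CL = ln 2 · Vd / t½ = 0.693 × 663.0 / 24 = 19.14 L/h
Infusion rate = CL × Css = 19.14 × 21 = 401.9 mg/h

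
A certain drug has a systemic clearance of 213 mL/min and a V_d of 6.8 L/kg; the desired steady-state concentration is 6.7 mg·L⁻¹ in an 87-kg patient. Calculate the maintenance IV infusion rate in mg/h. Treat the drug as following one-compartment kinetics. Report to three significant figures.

85.6 mg/h

CL = 213 mL/min = 213 × 0.06 = 12.78 L/h
Maintenance depends on clearance, not Vd — rate in must match rate out.
Rate = CL × Css = 12.78 × 6.7 = 85.63 mg/h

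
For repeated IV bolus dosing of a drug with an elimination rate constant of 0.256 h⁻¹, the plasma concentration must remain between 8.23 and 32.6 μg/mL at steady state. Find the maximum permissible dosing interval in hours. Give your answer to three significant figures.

Between IV bolus doses, concentration decays as C = C₀·e^(−kτ), so C_peak/C_trough = e^(kτ).
τ_max = ln(C_peak/C_trough) / k = ln(32.6/8.23) / 0.2560 = 1.377 / 0.2560 = 5.379 h

5.38 h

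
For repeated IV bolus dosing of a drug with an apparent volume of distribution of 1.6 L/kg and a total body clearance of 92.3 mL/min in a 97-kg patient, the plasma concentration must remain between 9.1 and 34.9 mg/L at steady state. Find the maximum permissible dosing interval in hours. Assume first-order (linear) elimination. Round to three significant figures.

Total Vd = 1.6 × 97 = 155.2 L
CL = 92.3 mL/min = 92.3 × 0.06 = 5.538 L/h
k = CL / Vd = 5.538 / 155.2 = 0.03568 h⁻¹
Between IV bolus doses, concentration decays as C = C₀·e^(−kτ), so C_peak/C_trough = e^(kτ).
τ_max = ln(C_peak/C_trough) / k = ln(34.9/9.1) / 0.03568 = 1.344 / 0.03568 = 37.67 h

37.7 h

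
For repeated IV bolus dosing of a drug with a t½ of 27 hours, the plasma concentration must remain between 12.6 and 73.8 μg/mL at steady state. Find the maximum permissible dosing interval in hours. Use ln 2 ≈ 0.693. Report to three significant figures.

k = 0.693 / t½ = 0.693 / 27 = 0.02567 h⁻¹
Between IV bolus doses, concentration decays as C = C₀·e^(−kτ), so C_peak/C_trough = e^(kτ).
τ_max = ln(C_peak/C_trough) / k = ln(73.8/12.6) / 0.02567 = 1.768 / 0.02567 = 68.87 h

68.9 h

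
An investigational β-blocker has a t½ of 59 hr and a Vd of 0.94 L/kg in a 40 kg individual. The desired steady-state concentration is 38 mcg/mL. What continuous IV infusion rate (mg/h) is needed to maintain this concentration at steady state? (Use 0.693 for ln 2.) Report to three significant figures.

Total Vd = 0.94 × 40 = 37.60 L
CL = 0.693 × Vd / t½ = 0.693 × 37.60 / 59 = 0.4416 L/h
Infusion rate = CL × Css = 0.4416 × 38 = 16.78 mg/h

16.8 mg/h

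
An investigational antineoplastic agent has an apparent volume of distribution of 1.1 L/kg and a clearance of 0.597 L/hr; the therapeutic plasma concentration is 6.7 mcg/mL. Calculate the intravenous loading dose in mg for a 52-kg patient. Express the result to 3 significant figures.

383 mg

Vd(total) = 52 kg × 1.1 L/kg = 57.20 L
LD = Vd × C = 57.20 × 6.700 = 383.2 mg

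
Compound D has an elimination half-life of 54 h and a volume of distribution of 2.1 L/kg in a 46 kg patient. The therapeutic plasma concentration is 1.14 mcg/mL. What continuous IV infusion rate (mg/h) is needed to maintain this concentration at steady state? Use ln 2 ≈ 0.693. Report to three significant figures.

1.41 mg/h

Total Vd = 2.1 × 46 = 96.60 L
k = 0.693/54 = 0.01283 h⁻¹, so CL = k·Vd = 0.01283 × 96.60 = 1.239 L/h
Infusion rate = CL × Css = 1.239 × 1.14 = 1.412 mg/h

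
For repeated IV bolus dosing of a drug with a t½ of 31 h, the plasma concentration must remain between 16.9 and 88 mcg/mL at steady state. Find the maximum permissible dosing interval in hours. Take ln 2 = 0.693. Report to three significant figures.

k = 0.693 / t½ = 0.693 / 31 = 0.02235 h⁻¹
Between IV bolus doses, concentration decays as C = C₀·e^(−kτ), so C_peak/C_trough = e^(kτ).
τ_max = ln(C_peak/C_trough) / k = ln(88/16.9) / 0.02235 = 1.650 / 0.02235 = 73.83 h

73.8 h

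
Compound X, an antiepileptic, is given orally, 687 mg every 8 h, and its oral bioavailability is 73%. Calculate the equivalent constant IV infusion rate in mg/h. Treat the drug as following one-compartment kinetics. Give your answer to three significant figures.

62.7 mg/h

Equivalent systemic input: infusion rate = F·D/τ.
Rate = 0.73 × 687 / 8 = 62.69 mg/h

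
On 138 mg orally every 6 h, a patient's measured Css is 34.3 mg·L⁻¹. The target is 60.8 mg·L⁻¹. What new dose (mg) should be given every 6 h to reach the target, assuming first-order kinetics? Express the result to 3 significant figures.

For first-order elimination, Css ∝ F·D/(CL·τ); F and CL are unchanged, so Css ∝ D/τ.
D₂ = D₁ × (Css,target / Css,current) = 138 × 60.8/34.3 = 244.6 mg

245 mg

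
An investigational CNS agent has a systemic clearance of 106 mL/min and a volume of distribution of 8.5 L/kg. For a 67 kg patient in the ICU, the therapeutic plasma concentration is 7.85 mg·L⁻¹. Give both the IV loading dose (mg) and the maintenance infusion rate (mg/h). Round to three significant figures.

(a) 4470 mg; (b) 49.9 mg/h

Vd(total) = 67 kg × 8.5 L/kg = 569.5 L
LD = Vd · C_target = 569.5 × 7.85 = 4471 mg
CL = 106 mL/min × 60/1000 = 6.360 L/h
Maintenance: replace elimination → rate = CL × Css = 6.360 × 7.85 = 49.93 mg/h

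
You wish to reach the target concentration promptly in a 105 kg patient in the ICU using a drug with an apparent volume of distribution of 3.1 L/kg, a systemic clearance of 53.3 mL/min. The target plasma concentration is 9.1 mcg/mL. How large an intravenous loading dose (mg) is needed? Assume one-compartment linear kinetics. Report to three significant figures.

2960 mg

Vd = 3.1 L/kg × 105 kg = 325.5 L
LD = Vd × C = 325.5 × 9.100 = 2962 mg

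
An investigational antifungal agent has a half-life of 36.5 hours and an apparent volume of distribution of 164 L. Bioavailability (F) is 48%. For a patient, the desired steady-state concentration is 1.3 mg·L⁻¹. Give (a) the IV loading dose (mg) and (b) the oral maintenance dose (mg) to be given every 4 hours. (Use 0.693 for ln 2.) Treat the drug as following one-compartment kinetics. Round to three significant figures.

LD = Vd × C = 164.0 × 1.3 = 213.2 mg
CL = 0.693 × Vd / t½ = 0.693 × 164.0 / 36.5 = 3.114 L/h
D = CL × Css × τ / F = 3.114 × 1.3 × 4 / 0.48 = 33.74 mg

(a) 213 mg; (b) 33.7 mg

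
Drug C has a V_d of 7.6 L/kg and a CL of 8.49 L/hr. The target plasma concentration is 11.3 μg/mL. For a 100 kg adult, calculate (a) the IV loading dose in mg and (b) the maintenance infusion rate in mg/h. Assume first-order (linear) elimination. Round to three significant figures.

Total Vd = 7.6 × 100 = 760.0 L
LD = Vd · C_target = 760.0 × 11.3 = 8588 mg
Infusion rate = 8.490 L/h × 11.3 mg/L = 95.94 mg/h

(a) 8590 mg; (b) 95.9 mg/h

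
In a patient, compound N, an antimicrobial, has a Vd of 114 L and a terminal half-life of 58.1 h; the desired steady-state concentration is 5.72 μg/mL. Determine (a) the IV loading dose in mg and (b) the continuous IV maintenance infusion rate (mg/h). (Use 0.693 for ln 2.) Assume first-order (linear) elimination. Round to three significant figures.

(a) 652 mg; (b) 7.78 mg/h

LD = Vd × C = 114.0 × 5.72 = 652.1 mg
CL = 0.693 × Vd / t½ = 0.693 × 114.0 / 58.1 = 1.360 L/h
Infusion rate = CL × Css = 1.360 × 5.72 = 7.779 mg/h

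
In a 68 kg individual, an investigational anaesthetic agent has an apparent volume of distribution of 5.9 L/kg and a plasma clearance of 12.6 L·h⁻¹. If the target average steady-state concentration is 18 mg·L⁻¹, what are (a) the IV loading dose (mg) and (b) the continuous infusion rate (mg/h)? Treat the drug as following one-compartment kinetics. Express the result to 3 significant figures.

(a) 7220 mg; (b) 227 mg/h

Vd(total) = 68 kg × 5.9 L/kg = 401.2 L
LD = Vd · C_target = 401.2 × 18 = 7222 mg
Maintenance infusion rate = CL × Css = 12.60 × 18 = 226.8 mg/h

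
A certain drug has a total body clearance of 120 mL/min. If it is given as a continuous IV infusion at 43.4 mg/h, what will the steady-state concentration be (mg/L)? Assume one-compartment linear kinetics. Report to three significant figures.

Convert clearance: 120 mL/min × 60 min/h ÷ 1000 mL/L = 7.200 L/h
Css = rate / CL = 43.4 / 7.200 = 6.028 mg/L

6.03 mg/L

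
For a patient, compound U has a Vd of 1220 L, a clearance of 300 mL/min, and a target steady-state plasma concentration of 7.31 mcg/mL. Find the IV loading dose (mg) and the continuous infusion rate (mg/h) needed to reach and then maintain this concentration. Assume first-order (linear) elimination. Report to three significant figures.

Loading: fill Vd to C_target → 1220 L × 7.31 mg/L = 8918 mg
CL = 300 mL/min = 300 × 0.06 = 18.00 L/h
Maintenance infusion rate = CL × Css = 18.00 × 7.31 = 131.6 mg/h

(a) 8920 mg; (b) 132 mg/h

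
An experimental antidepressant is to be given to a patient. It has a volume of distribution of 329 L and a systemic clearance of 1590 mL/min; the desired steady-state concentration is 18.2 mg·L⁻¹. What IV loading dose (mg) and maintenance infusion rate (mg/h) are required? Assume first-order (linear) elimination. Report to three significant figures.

(a) 5990 mg; (b) 1740 mg/h

Loading: fill Vd to C_target → 329.0 L × 18.2 mg/L = 5988 mg
Convert clearance: 1590 mL/min × 60 min/h ÷ 1000 mL/L = 95.40 L/h
Infusion rate = 95.40 L/h × 18.2 mg/L = 1736 mg/h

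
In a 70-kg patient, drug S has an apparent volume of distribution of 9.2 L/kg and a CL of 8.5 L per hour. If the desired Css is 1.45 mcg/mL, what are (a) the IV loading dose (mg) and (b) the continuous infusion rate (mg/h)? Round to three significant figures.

(a) 934 mg; (b) 12.3 mg/h

Vd(total) = 70 kg × 9.2 L/kg = 644.0 L
Loading dose = Vd × C = 644.0 × 1.45 = 933.8 mg
Maintenance: replace elimination → rate = CL × Css = 8.500 × 1.45 = 12.33 mg/h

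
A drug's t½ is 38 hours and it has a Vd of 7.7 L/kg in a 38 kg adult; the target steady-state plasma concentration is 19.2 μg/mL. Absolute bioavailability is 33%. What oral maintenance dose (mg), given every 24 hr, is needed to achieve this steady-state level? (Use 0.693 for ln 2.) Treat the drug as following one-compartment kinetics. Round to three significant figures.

Total Vd = 7.7 × 38 = 292.6 L
CL = 0.693 × Vd / t½ = 0.693 × 292.6 / 38 = 5.336 L/h
D = CL × Css × τ / F = 5.336 × 19.2 × 24 / 0.33 = 7451 mg

7450 mg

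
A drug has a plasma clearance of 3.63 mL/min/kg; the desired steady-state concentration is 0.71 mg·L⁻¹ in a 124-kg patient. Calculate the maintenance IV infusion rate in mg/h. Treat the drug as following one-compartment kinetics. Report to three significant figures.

19.2 mg/h

CL = 3.63 mL/min/kg × 124 kg = 450.1 mL/min = 450.1 × 60/1000 = 27.01 L/h
R₀ = 27.01 × 0.71 = 19.18 mg/h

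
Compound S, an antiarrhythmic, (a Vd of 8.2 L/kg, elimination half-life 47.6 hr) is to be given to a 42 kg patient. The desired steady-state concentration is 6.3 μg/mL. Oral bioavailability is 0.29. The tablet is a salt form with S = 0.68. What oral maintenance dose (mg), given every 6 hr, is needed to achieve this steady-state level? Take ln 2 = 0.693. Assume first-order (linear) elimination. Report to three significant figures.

961 mg

Vd = 8.2 L/kg × 42 kg = 344.4 L
CL = ln 2 · Vd / t½ = 0.693 × 344.4 / 47.6 = 5.014 L/h
D = CL × Css × τ / F / S = 5.014 × 6.3 × 6 / 0.29 / 0.68 = 961.1 mg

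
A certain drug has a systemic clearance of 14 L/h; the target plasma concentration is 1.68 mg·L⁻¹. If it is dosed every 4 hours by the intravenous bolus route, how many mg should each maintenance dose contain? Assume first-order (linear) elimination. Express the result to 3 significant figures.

94.1 mg

D = CL × Css × τ = 14.00 × 1.68 × 4 = 94.08 mg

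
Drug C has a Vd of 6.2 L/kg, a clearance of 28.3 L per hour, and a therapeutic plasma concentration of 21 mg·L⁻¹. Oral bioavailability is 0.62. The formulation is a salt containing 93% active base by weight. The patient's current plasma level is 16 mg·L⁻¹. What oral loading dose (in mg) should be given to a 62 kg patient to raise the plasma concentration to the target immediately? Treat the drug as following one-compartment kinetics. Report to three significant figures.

Vd(total) = 62 kg × 6.2 L/kg = 384.4 L
Loading dose depends on Vd (not clearance): it fills the distribution volume.
Concentration deficit ΔC = 21 − 16 = 5.000 mg/L
LD = Vd × ΔC / F / S = 384.4 × 5.000 / 0.62 / 0.93 = 3333 mg

3330 mg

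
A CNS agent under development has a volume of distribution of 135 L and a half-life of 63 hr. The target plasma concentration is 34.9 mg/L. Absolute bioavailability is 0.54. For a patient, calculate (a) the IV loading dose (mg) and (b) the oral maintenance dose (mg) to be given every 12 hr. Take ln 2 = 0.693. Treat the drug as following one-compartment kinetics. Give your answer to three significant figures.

LD = Vd × C = 135.0 × 34.9 = 4712 mg
CL = 0.693 × Vd / t½ = 0.693 × 135.0 / 63 = 1.485 L/h
D = CL × Css × τ / F = 1.485 × 34.9 × 12 / 0.54 = 1152 mg

(a) 4710 mg; (b) 1150 mg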